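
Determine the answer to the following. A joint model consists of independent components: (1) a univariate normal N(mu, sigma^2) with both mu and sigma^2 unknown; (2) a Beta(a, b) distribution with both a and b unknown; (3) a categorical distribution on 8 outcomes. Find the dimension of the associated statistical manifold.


The dimension of a statistical manifold equals the number of free
(independent) real parameters of the model. For a product of independent
blocks the parameter counts add.
- normal (mu, sigma^2): 2.
- Beta (a, b): 2.
- categorical on 8 outcomes (probabilities sum to 1): 8-1 = 7.
Total = 2 + 2 + 7 = 11.
Dimension = 11

11


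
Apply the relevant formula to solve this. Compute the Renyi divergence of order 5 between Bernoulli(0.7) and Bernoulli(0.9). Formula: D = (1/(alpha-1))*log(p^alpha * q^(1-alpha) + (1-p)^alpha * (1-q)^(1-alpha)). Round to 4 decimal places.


Renyi divergence of order alpha between Bernoulli distributions:
D = (1/(alpha-1))*log(p^alpha * q^(1-alpha) + (1-p)^alpha * (1-q)^(1-alpha)).
alpha = 5, p = 0.7, q = 0.9.
p^alpha * q^(1-alpha) = 0.7^5 * 0.9^-4 = 0.256165.
(1-p)^alpha * (1-q)^(1-alpha) = 0.3^5 * 0.1^-4 = 24.3.
sum = 0.256165 + 24.3 = 24.556165.
D = (1/4)*log(24.556165) = 0.8002

0.8002


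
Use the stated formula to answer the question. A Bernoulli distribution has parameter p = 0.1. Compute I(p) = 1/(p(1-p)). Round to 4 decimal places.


For Bernoulli(p), Fisher information is I(p) = 1/(p*(1-p)).
p = 0.1, 1-p = 0.9.
p*(1-p) = 0.09.
I(p) = 1/0.09 = 11.1111

11.1111


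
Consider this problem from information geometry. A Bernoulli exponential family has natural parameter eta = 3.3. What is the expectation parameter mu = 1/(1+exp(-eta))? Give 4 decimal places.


Dual coordinate (expectation parameter) for Bernoulli:
mu = 1/(1+exp(-eta)).
eta = 3.3.
exp(-eta) = exp(-3.3) = 0.036883.
mu = 1/(1+0.036883) = 0.9644

0.9644


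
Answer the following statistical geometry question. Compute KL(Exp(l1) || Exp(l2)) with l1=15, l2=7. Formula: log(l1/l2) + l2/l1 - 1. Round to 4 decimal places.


KL divergence for exponential family:
KL = log(l1/l2) + l2/l1 - 1.
log(15/7) = 0.76214.
7/15 = 0.466667.
KL = 0.76214 + 0.466667 - 1 = 0.2288

0.2288


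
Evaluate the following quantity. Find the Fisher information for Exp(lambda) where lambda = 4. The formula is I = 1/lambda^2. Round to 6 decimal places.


Fisher information for exponential: I(lambda) = 1/lambda^2.
lambda = 4, lambda^2 = 16.
I = 1/16 = 0.062500

0.062500


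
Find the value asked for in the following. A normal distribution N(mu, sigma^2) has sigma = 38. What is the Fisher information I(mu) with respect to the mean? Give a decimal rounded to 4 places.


The Fisher information for the mean of a normal distribution is I(mu) = 1/sigma^2.
sigma = 38, so sigma^2 = 1444.
I(mu) = 1/1444 = 0.0007

0.0007


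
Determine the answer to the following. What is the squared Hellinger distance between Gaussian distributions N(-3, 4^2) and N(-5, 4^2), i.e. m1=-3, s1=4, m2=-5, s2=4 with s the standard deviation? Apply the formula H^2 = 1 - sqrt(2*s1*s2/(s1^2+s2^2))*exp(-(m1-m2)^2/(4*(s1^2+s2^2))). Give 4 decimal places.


Squared Hellinger distance for Gaussians:
H^2 = 1 - sqrt(2*s1*s2/(s1^2+s2^2)) * exp(-(m1-m2)^2/(4*(s1^2+s2^2))).
s1^2 = 16, s2^2 = 16, s1^2+s2^2 = 32.
sqrt(2*4*4/(32)) = 1.0.
(m1-m2)^2 = (2)^2 = 4.
exp(-4/(4*32)) = exp(-0.03125) = 0.969233.
H^2 = 1 - 1.0*0.969233 = 0.0308

0.0308


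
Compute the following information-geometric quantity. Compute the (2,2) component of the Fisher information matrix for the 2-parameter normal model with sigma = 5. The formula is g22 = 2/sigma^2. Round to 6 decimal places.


For the 2-parameter normal family, the Fisher metric has:
  g11 = 1/sigma^2, g22 = 2/sigma^2.
sigma = 5, sigma^2 = 25.
g22 = 0.080000

0.080000


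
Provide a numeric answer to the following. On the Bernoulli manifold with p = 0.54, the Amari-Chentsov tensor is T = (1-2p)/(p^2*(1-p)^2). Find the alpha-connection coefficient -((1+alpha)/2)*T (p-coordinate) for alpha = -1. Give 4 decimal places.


Skewness (Amari-Chentsov) tensor: T = (1-2p)/(p^2*(1-p)^2).
p = 0.54, 1-2p = -0.08, p^2 = 0.2916, (1-p)^2 = 0.2116.
T = -0.08/(0.2916 * 0.2116) = -1.296543.
In the p-coordinate, Gamma^(alpha) = Gamma^(0) - (alpha/2)*T with Gamma^(0) = (1/2)*g'(p) = -T/2,
so Gamma^(alpha) = -((1+alpha)/2)*T.
alpha = -1, -(1+alpha)/2 = 0.0.
Gamma = 0.0 * -1.296543 = 0.0000

0.0000


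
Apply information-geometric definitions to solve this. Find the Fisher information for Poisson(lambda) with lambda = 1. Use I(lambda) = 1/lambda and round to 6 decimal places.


Fisher information for Poisson: I(lambda) = 1/lambda.
lambda = 1.
I(lambda) = 1/1 = 1.000000

1.000000


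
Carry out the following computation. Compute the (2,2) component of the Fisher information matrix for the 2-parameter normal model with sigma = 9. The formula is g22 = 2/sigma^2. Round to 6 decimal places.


For the 2-parameter normal family, the Fisher metric has:
  g11 = 1/sigma^2, g22 = 2/sigma^2.
sigma = 9, sigma^2 = 81.
g22 = 0.024691

0.024691


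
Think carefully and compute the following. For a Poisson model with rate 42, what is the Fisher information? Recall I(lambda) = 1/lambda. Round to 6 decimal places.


Fisher information for Poisson: I(lambda) = 1/lambda.
lambda = 42.
I(lambda) = 1/42 = 0.023810

0.023810


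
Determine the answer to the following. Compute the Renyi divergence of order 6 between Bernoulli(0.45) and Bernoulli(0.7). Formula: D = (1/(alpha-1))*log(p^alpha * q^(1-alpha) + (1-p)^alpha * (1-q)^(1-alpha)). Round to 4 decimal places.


Renyi divergence of order alpha between Bernoulli distributions:
D = (1/(alpha-1))*log(p^alpha * q^(1-alpha) + (1-p)^alpha * (1-q)^(1-alpha)).
alpha = 6, p = 0.45, q = 0.7.
p^alpha * q^(1-alpha) = 0.45^6 * 0.7^-5 = 0.049407.
(1-p)^alpha * (1-q)^(1-alpha) = 0.55^6 * 0.3^-5 = 11.39121.
sum = 0.049407 + 11.39121 = 11.440617.
D = (1/5)*log(11.440617) = 0.4874

0.4874


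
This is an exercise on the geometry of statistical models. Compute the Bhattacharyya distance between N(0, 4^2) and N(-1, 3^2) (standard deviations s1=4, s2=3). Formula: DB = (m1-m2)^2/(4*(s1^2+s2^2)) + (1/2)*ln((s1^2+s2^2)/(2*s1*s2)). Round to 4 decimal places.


Bhattacharyya distance between two Gaussians:
DB = (m1-m2)^2/(4*(s1^2+s2^2)) + (1/2)*ln((s1^2+s2^2)/(2*s1*s2)).
(m1-m2)^2 = (1)^2 = 1.
s1^2+s2^2 = 16 + 9 = 25.
term1 = 1/100 = 0.01.
term2 = 0.5*ln(25/24.0) = 0.020411.
DB = 0.01 + 0.020411 = 0.0304

0.0304


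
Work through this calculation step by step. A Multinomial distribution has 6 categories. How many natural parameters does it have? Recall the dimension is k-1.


Exponential family dimension calculation:
For Multinomial with k=6 categories, dim = k-1 = 5.

5


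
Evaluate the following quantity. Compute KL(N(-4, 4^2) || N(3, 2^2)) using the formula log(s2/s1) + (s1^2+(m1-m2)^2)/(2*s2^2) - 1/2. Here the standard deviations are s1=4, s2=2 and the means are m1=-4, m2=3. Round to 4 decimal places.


KL divergence between normal distributions:
KL = log(s2/s1) + (s1^2 + (m1-m2)^2)/(2*s2^2) - 1/2.
log(2/4) = -0.693147.
(4^2 + (-4-3)^2)/(2*2^2) = (16 + 49)/8 = 8.125.
KL = -0.693147 + 8.125 - 0.5 = 6.9319

6.9319


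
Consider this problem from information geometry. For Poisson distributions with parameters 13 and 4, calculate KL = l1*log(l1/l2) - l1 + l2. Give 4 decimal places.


KL divergence for Poisson:
KL = l1*log(l1/l2) - l1 + l2.
l1 = 13, l2 = 4.
log(13/4) = 1.178655.
l1*log(l1/l2) = 13 * 1.178655 = 15.322515.
KL = 15.322515 - 13 + 4 = 6.3225

6.3225


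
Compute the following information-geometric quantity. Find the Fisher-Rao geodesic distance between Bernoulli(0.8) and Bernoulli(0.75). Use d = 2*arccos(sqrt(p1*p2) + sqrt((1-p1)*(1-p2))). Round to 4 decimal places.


Geodesic distance on Bernoulli manifold:
d(p1,p2) = 2*arccos(sqrt(p1*p2) + sqrt((1-p1)*(1-p2))).
sqrt(p1*p2) = sqrt(0.8*0.75) = 0.774597.
sqrt((1-p1)*(1-p2)) = sqrt(0.2*0.25) = 0.223607.
arg = 0.774597 + 0.223607 = 0.998203.
d = 2*arccos(0.998203) = 0.1199

0.1199


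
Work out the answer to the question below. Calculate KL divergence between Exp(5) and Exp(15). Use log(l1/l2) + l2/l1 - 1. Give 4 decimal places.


KL divergence for exponential family:
KL = log(l1/l2) + l2/l1 - 1.
log(5/15) = -1.098612.
15/5 = 3.0.
KL = -1.098612 + 3.0 - 1 = 0.9014

0.9014


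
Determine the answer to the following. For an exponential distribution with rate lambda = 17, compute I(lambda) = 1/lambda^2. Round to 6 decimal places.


Fisher information for exponential: I(lambda) = 1/lambda^2.
lambda = 17, lambda^2 = 289.
I = 1/289 = 0.003460

0.003460


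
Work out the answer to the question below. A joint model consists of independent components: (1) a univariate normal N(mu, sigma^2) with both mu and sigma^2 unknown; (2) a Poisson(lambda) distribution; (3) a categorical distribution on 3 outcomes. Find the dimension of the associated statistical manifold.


The dimension of a statistical manifold equals the number of free
(independent) real parameters of the model. For a product of independent
blocks the parameter counts add.
- normal (mu, sigma^2): 2.
- Poisson (lambda): 1.
- categorical on 3 outcomes (probabilities sum to 1): 3-1 = 2.
Total = 2 + 1 + 2 = 5.
Dimension = 5

5


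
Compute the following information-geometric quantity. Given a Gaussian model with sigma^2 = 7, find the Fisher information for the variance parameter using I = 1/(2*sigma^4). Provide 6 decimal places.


Fisher information for variance: I(sigma^2) = 1/(2*sigma^4).
sigma^2 = 7, so sigma^4 = 49.
I = 1/(2*49) = 1/98 = 0.010204

0.010204


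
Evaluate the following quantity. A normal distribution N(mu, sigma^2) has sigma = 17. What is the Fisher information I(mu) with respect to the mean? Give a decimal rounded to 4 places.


The Fisher information for the mean of a normal distribution is I(mu) = 1/sigma^2.
sigma = 17, so sigma^2 = 289.
I(mu) = 1/289 = 0.0035

0.0035


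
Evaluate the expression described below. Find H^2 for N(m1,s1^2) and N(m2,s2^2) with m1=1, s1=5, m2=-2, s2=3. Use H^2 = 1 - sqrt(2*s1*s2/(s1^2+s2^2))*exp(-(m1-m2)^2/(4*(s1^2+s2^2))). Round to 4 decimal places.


Squared Hellinger distance for Gaussians:
H^2 = 1 - sqrt(2*s1*s2/(s1^2+s2^2)) * exp(-(m1-m2)^2/(4*(s1^2+s2^2))).
s1^2 = 25, s2^2 = 9, s1^2+s2^2 = 34.
sqrt(2*5*3/(34)) = 0.939336.
(m1-m2)^2 = (3)^2 = 9.
exp(-9/(4*34)) = exp(-0.066176) = 0.935966.
H^2 = 1 - 0.939336*0.935966 = 0.1208

0.1208


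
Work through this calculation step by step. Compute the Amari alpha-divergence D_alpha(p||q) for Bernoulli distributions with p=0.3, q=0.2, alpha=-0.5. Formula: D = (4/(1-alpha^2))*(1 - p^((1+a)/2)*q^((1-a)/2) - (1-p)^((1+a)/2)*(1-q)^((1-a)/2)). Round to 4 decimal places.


Amari alpha-divergence:
D = (4/(1-alpha^2))*(1 - p^((1+a)/2)*q^((1-a)/2) - (1-p)^((1+a)/2)*(1-q)^((1-a)/2)).
alpha = -0.5, p = 0.3, q = 0.2.
e1 = (1+alpha)/2 = 0.25, e2 = (1-alpha)/2 = 0.75.
t1 = p^e1 * q^e2 = 0.3^0.25 * 0.2^0.75 = 0.221336.
t2 = (1-p)^e1 * (1-q)^e2 = 0.7^0.25 * 0.8^0.75 = 0.773735.
4/(1-alpha^2) = 5.333333.
D = 5.333333*(1 - 0.221336 - 0.773735) = 0.0263

0.0263


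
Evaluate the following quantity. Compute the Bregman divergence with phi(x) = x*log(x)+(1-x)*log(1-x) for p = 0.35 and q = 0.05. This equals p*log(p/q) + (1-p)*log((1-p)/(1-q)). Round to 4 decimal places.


Bregman divergence with negative entropy generator:
D = p*log(p/q) + (1-p)*log((1-p)/(1-q)).
p = 0.35, q = 0.05.
p*log(p/q) = 0.35*log(0.35/0.05) = 0.681069.
(1-p)*log((1-p)/(1-q)) = 0.65*log(0.65/0.95) = -0.246668.
D = 0.681069 + -0.246668 = 0.4344

0.4344


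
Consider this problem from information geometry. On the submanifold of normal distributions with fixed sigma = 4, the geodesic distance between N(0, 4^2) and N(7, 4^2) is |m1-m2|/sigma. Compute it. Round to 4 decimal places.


On the fixed-variance normal subfamily, geodesic distance = |m1-m2|/sigma.
|0 - 7| = 7.
sigma = 4.
d = 7/4 = 1.7500

1.7500


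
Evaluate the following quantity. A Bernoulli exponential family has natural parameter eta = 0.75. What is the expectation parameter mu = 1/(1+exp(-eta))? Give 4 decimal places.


Dual coordinate (expectation parameter) for Bernoulli:
mu = 1/(1+exp(-eta)).
eta = 0.75.
exp(-eta) = exp(-0.75) = 0.472367.
mu = 1/(1+0.472367) = 0.6792

0.6792


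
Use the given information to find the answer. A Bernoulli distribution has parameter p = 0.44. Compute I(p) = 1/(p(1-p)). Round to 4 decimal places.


For Bernoulli(p), Fisher information is I(p) = 1/(p*(1-p)).
p = 0.44, 1-p = 0.56.
p*(1-p) = 0.2464.
I(p) = 1/0.2464 = 4.0584

4.0584


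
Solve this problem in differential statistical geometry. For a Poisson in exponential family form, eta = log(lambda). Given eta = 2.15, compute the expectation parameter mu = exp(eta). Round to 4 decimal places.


Expectation parameter for Poisson exponential family:
mu = exp(eta).
eta = 2.15.
mu = exp(2.15) = 8.5849

8.5849


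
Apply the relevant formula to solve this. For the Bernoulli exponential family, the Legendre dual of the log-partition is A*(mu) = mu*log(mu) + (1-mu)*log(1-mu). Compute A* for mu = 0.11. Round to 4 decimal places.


Legendre transform for Bernoulli:
A*(mu) = mu*log(mu) + (1-mu)*log(1-mu).
mu = 0.11, 1-mu = 0.89.
mu*log(mu) = 0.11*log(0.11) = -0.2428.
(1-mu)*log(1-mu) = 0.89*log(0.89) = -0.103715.
A* = -0.2428 + -0.103715 = -0.3465

-0.3465


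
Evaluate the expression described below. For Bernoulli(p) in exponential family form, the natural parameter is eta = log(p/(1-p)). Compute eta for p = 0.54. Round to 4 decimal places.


Natural parameter for Bernoulli: eta = log(p/(1-p)).
p = 0.54, 1-p = 0.46.
p/(1-p) = 1.173913.
eta = log(1.173913) = 0.1603

0.1603


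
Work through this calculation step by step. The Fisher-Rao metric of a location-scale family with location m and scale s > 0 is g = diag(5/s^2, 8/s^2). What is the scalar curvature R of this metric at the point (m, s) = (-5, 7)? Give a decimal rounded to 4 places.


The metric has the form g = (A dm^2 + B ds^2)/s^2 with A = 5, B = 8.
Substitute u = sqrt(A/B)*m: g = B*(du^2 + ds^2)/s^2, i.e. B times the
Poincare upper half-plane metric, which has constant Gaussian curvature -1.
Scaling a 2D metric by a constant c divides the Gaussian curvature by c,
so K = -1/B = -1/(8) = -0.1250 everywhere (the point (m, s) = (-5, 7) is irrelevant:
the curvature is constant).
Scalar curvature in dimension 2: R = 2K = -2/(8) = -0.2500.

-0.2500


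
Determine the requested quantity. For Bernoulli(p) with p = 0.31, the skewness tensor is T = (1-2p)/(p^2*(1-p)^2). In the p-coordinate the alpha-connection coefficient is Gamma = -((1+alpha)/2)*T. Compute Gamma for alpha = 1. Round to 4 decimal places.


Skewness (Amari-Chentsov) tensor: T = (1-2p)/(p^2*(1-p)^2).
p = 0.31, 1-2p = 0.38, p^2 = 0.0961, (1-p)^2 = 0.4761.
T = 0.38/(0.0961 * 0.4761) = 8.305428.
In the p-coordinate, Gamma^(alpha) = Gamma^(0) - (alpha/2)*T with Gamma^(0) = (1/2)*g'(p) = -T/2,
so Gamma^(alpha) = -((1+alpha)/2)*T.
alpha = 1, -(1+alpha)/2 = -1.0.
Gamma = -1.0 * 8.305428 = -8.3054

-8.3054


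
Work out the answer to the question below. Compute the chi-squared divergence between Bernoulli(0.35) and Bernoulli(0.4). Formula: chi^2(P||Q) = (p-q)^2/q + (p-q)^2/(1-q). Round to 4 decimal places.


Chi-squared divergence between Bernoulli distributions:
chi^2 = (p-q)^2/q + (p-q)^2/(1-q).
p = 0.35, q = 0.4, p-q = -0.05.
(p-q)^2 = 0.0025.
term1 = 0.0025/0.4 = 0.00625.
term2 = 0.0025/0.6 = 0.004167.
chi^2 = 0.00625 + 0.004167 = 0.0104

0.0104


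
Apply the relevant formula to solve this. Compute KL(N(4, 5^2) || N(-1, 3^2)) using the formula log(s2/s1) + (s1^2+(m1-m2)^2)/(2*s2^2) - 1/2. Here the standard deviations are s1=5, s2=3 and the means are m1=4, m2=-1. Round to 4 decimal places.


KL divergence between normal distributions:
KL = log(s2/s1) + (s1^2 + (m1-m2)^2)/(2*s2^2) - 1/2.
log(3/5) = -0.510826.
(5^2 + (4--1)^2)/(2*3^2) = (25 + 25)/18 = 2.777778.
KL = -0.510826 + 2.777778 - 0.5 = 1.7670

1.7670


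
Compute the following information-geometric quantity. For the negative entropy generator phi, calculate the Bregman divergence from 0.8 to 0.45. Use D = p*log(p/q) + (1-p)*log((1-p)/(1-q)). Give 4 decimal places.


Bregman divergence with negative entropy generator:
D = p*log(p/q) + (1-p)*log((1-p)/(1-q)).
p = 0.8, q = 0.45.
p*log(p/q) = 0.8*log(0.8/0.45) = 0.460291.
(1-p)*log((1-p)/(1-q)) = 0.2*log(0.2/0.55) = -0.20232.
D = 0.460291 + -0.20232 = 0.2580

0.2580


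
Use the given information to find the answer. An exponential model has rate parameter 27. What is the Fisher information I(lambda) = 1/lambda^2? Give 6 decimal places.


Fisher information for exponential: I(lambda) = 1/lambda^2.
lambda = 27, lambda^2 = 729.
I = 1/729 = 0.001372

0.001372


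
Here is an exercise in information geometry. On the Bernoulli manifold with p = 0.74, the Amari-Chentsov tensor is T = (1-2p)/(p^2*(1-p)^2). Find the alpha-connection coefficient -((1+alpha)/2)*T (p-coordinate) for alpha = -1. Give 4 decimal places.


Skewness (Amari-Chentsov) tensor: T = (1-2p)/(p^2*(1-p)^2).
p = 0.74, 1-2p = -0.48, p^2 = 0.5476, (1-p)^2 = 0.0676.
T = -0.48/(0.5476 * 0.0676) = -12.966749.
In the p-coordinate, Gamma^(alpha) = Gamma^(0) - (alpha/2)*T with Gamma^(0) = (1/2)*g'(p) = -T/2,
so Gamma^(alpha) = -((1+alpha)/2)*T.
alpha = -1, -(1+alpha)/2 = 0.0.
Gamma = 0.0 * -12.966749 = 0.0000

0.0000


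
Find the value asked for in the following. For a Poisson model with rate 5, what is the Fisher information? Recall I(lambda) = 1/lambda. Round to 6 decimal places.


Fisher information for Poisson: I(lambda) = 1/lambda.
lambda = 5.
I(lambda) = 1/5 = 0.200000

0.200000


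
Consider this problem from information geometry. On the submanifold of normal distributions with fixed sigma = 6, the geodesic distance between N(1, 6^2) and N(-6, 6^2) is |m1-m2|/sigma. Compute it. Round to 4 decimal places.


On the fixed-variance normal subfamily, geodesic distance = |m1-m2|/sigma.
|1 - -6| = 7.
sigma = 6.
d = 7/6 = 1.1667

1.1667


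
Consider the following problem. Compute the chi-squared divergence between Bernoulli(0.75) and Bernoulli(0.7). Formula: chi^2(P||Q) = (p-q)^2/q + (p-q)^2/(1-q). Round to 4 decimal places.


Chi-squared divergence between Bernoulli distributions:
chi^2 = (p-q)^2/q + (p-q)^2/(1-q).
p = 0.75, q = 0.7, p-q = 0.05.
(p-q)^2 = 0.0025.
term1 = 0.0025/0.7 = 0.003571.
term2 = 0.0025/0.3 = 0.008333.
chi^2 = 0.003571 + 0.008333 = 0.0119

0.0119


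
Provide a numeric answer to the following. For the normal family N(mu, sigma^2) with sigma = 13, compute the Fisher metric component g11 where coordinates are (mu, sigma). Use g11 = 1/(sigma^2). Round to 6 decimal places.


For the 2-parameter normal family, the Fisher metric has:
  g11 = 1/sigma^2, g22 = 2/sigma^2.
sigma = 13, sigma^2 = 169.
g11 = 0.005917

0.005917


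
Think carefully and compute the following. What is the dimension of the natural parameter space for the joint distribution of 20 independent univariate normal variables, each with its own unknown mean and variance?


Exponential family dimension calculation:
Each univariate normal has two natural parameters (mu/sigma^2 and -1/(2 sigma^2)).
With 20 independent components, dim = 2 * 20 = 40.

40


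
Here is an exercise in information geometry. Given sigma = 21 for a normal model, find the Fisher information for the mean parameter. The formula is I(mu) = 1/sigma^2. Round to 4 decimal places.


The Fisher information for the mean of a normal distribution is I(mu) = 1/sigma^2.
sigma = 21, so sigma^2 = 441.
I(mu) = 1/441 = 0.0023

0.0023


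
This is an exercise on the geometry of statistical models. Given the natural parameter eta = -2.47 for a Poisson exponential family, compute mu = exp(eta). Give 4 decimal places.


Expectation parameter for Poisson exponential family:
mu = exp(eta).
eta = -2.47.
mu = exp(-2.47) = 0.0846

0.0846


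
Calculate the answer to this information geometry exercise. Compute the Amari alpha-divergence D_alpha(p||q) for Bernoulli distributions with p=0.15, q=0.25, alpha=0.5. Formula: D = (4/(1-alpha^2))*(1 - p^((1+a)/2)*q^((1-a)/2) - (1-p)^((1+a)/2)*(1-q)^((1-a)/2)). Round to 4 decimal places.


Amari alpha-divergence:
D = (4/(1-alpha^2))*(1 - p^((1+a)/2)*q^((1-a)/2) - (1-p)^((1+a)/2)*(1-q)^((1-a)/2)).
alpha = 0.5, p = 0.15, q = 0.25.
e1 = (1+alpha)/2 = 0.75, e2 = (1-alpha)/2 = 0.25.
t1 = p^e1 * q^e2 = 0.15^0.75 * 0.25^0.25 = 0.170433.
t2 = (1-p)^e1 * (1-q)^e2 = 0.85^0.75 * 0.75^0.25 = 0.823815.
4/(1-alpha^2) = 5.333333.
D = 5.333333*(1 - 0.170433 - 0.823815) = 0.0307

0.0307


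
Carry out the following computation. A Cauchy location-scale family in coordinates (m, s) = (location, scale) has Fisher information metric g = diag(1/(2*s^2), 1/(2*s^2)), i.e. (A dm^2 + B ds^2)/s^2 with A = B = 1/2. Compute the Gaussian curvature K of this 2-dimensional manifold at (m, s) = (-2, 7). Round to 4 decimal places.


The metric has the form g = (A dm^2 + B ds^2)/s^2 with A = 1/2, B = 1/2.
Substitute u = sqrt(A/B)*m: g = B*(du^2 + ds^2)/s^2, i.e. B times the
Poincare upper half-plane metric, which has constant Gaussian curvature -1.
Scaling a 2D metric by a constant c divides the Gaussian curvature by c,
so K = -1/B = -1/(1/2) = -2.0000 everywhere (the point (m, s) = (-2, 7) is irrelevant:
the curvature is constant).
The requested Gaussian curvature is K = -2.0000.

-2.0000


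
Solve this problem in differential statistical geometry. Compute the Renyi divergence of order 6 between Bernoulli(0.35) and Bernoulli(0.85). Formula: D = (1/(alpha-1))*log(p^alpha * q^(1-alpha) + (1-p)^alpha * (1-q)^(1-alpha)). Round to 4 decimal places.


Renyi divergence of order alpha between Bernoulli distributions:
D = (1/(alpha-1))*log(p^alpha * q^(1-alpha) + (1-p)^alpha * (1-q)^(1-alpha)).
alpha = 6, p = 0.35, q = 0.85.
p^alpha * q^(1-alpha) = 0.35^6 * 0.85^-5 = 0.004143.
(1-p)^alpha * (1-q)^(1-alpha) = 0.65^6 * 0.15^-5 = 993.170576.
sum = 0.004143 + 993.170576 = 993.174719.
D = (1/5)*log(993.174719) = 1.3802

1.3802


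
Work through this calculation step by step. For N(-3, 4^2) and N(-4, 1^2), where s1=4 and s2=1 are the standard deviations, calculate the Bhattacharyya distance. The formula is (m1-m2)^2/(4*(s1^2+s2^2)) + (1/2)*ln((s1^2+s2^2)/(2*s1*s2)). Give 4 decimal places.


Bhattacharyya distance between two Gaussians:
DB = (m1-m2)^2/(4*(s1^2+s2^2)) + (1/2)*ln((s1^2+s2^2)/(2*s1*s2)).
(m1-m2)^2 = (1)^2 = 1.
s1^2+s2^2 = 16 + 1 = 17.
term1 = 1/68 = 0.014706.
term2 = 0.5*ln(17/8.0) = 0.376886.
DB = 0.014706 + 0.376886 = 0.3916

0.3916


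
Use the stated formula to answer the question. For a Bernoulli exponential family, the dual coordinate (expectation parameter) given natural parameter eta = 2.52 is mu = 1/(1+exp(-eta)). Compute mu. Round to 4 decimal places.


Dual coordinate (expectation parameter) for Bernoulli:
mu = 1/(1+exp(-eta)).
eta = 2.52.
exp(-eta) = exp(-2.52) = 0.08046.
mu = 1/(1+0.08046) = 0.9255

0.9255


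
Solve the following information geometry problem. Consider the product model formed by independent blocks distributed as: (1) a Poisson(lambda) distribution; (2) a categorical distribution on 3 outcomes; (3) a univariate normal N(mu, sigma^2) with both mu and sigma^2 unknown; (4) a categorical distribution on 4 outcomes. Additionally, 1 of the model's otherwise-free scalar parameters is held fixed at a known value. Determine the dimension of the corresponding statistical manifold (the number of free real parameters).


The dimension of a statistical manifold equals the number of free
(independent) real parameters of the model. For a product of independent
blocks the parameter counts add.
- Poisson (lambda): 1.
- categorical on 3 outcomes (probabilities sum to 1): 3-1 = 2.
- normal (mu, sigma^2): 2.
- categorical on 4 outcomes (probabilities sum to 1): 4-1 = 3.
Total = 1 + 2 + 2 + 3 = 8.
1 parameter(s) fixed at known values: 8 - 1 = 7.
Dimension = 7

7


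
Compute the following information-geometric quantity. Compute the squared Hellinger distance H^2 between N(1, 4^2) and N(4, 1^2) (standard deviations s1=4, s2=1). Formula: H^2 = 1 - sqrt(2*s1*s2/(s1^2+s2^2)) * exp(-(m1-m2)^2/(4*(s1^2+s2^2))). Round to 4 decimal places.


Squared Hellinger distance for Gaussians:
H^2 = 1 - sqrt(2*s1*s2/(s1^2+s2^2)) * exp(-(m1-m2)^2/(4*(s1^2+s2^2))).
s1^2 = 16, s2^2 = 1, s1^2+s2^2 = 17.
sqrt(2*4*1/(17)) = 0.685994.
(m1-m2)^2 = (-3)^2 = 9.
exp(-9/(4*17)) = exp(-0.132353) = 0.876032.
H^2 = 1 - 0.685994*0.876032 = 0.3990

0.3990


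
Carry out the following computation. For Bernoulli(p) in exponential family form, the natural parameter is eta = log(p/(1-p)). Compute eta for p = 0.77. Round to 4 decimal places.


Natural parameter for Bernoulli: eta = log(p/(1-p)).
p = 0.77, 1-p = 0.23.
p/(1-p) = 3.347826.
eta = log(3.347826) = 1.2083

1.2083


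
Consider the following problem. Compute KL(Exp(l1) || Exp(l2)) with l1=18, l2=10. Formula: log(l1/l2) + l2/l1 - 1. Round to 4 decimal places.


KL divergence for exponential family:
KL = log(l1/l2) + l2/l1 - 1.
log(18/10) = 0.587787.
10/18 = 0.555556.
KL = 0.587787 + 0.555556 - 1 = 0.1433

0.1433


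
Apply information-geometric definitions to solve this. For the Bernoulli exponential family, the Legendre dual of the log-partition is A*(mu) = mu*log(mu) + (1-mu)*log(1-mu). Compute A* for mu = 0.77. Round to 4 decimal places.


Legendre transform for Bernoulli:
A*(mu) = mu*log(mu) + (1-mu)*log(1-mu).
mu = 0.77, 1-mu = 0.23.
mu*log(mu) = 0.77*log(0.77) = -0.201251.
(1-mu)*log(1-mu) = 0.23*log(0.23) = -0.338025.
A* = -0.201251 + -0.338025 = -0.5393

-0.5393


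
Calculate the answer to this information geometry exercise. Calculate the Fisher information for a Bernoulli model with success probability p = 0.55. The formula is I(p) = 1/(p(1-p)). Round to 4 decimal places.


For Bernoulli(p), Fisher information is I(p) = 1/(p*(1-p)).
p = 0.55, 1-p = 0.45.
p*(1-p) = 0.2475.
I(p) = 1/0.2475 = 4.0404

4.0404


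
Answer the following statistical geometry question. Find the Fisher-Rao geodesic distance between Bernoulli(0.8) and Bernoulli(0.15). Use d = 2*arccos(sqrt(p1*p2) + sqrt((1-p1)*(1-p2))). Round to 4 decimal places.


Geodesic distance on Bernoulli manifold:
d(p1,p2) = 2*arccos(sqrt(p1*p2) + sqrt((1-p1)*(1-p2))).
sqrt(p1*p2) = sqrt(0.8*0.15) = 0.34641.
sqrt((1-p1)*(1-p2)) = sqrt(0.2*0.85) = 0.412311.
arg = 0.34641 + 0.412311 = 0.758721.
d = 2*arccos(0.758721) = 1.4189

1.4189


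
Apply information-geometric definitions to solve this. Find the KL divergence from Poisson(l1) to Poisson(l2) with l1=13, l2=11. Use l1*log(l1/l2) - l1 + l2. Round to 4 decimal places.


KL divergence for Poisson:
KL = l1*log(l1/l2) - l1 + l2.
l1 = 13, l2 = 11.
log(13/11) = 0.167054.
l1*log(l1/l2) = 13 * 0.167054 = 2.171703.
KL = 2.171703 - 13 + 11 = 0.1717

0.1717


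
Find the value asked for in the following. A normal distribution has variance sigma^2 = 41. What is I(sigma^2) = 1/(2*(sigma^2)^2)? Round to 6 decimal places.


Fisher information for variance: I(sigma^2) = 1/(2*sigma^4).
sigma^2 = 41, so sigma^4 = 1681.
I = 1/(2*1681) = 1/3362 = 0.000297

0.000297


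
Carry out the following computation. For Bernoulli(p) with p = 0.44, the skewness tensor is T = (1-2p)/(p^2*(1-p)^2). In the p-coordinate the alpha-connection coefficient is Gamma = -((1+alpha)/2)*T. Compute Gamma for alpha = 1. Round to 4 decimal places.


Skewness (Amari-Chentsov) tensor: T = (1-2p)/(p^2*(1-p)^2).
p = 0.44, 1-2p = 0.12, p^2 = 0.1936, (1-p)^2 = 0.3136.
T = 0.12/(0.1936 * 0.3136) = 1.976514.
In the p-coordinate, Gamma^(alpha) = Gamma^(0) - (alpha/2)*T with Gamma^(0) = (1/2)*g'(p) = -T/2,
so Gamma^(alpha) = -((1+alpha)/2)*T.
alpha = 1, -(1+alpha)/2 = -1.0.
Gamma = -1.0 * 1.976514 = -1.9765

-1.9765


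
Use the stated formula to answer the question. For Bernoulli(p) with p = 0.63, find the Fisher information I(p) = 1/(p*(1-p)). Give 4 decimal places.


For Bernoulli(p), Fisher information is I(p) = 1/(p*(1-p)).
p = 0.63, 1-p = 0.37.
p*(1-p) = 0.2331.
I(p) = 1/0.2331 = 4.2900

4.2900


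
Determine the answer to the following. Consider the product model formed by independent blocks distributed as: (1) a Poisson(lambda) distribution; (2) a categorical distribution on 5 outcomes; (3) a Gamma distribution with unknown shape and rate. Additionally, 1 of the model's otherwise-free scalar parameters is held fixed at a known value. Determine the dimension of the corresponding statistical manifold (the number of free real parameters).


The dimension of a statistical manifold equals the number of free
(independent) real parameters of the model. For a product of independent
blocks the parameter counts add.
- Poisson (lambda): 1.
- categorical on 5 outcomes (probabilities sum to 1): 5-1 = 4.
- Gamma (shape, rate): 2.
Total = 1 + 4 + 2 = 7.
1 parameter(s) fixed at known values: 7 - 1 = 6.
Dimension = 6

6


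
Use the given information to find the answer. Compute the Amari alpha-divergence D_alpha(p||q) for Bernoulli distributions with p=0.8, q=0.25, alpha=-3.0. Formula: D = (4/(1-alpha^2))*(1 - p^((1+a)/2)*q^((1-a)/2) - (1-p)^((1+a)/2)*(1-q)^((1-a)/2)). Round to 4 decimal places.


Amari alpha-divergence:
D = (4/(1-alpha^2))*(1 - p^((1+a)/2)*q^((1-a)/2) - (1-p)^((1+a)/2)*(1-q)^((1-a)/2)).
alpha = -3.0, p = 0.8, q = 0.25.
e1 = (1+alpha)/2 = -1.0, e2 = (1-alpha)/2 = 2.0.
t1 = p^e1 * q^e2 = 0.8^-1.0 * 0.25^2.0 = 0.078125.
t2 = (1-p)^e1 * (1-q)^e2 = 0.2^-1.0 * 0.75^2.0 = 2.8125.
4/(1-alpha^2) = -0.5.
D = -0.5*(1 - 0.078125 - 2.8125) = 0.9453

0.9453


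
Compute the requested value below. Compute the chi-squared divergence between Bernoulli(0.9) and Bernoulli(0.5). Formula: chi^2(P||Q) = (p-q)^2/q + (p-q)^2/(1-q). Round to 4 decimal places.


Chi-squared divergence between Bernoulli distributions:
chi^2 = (p-q)^2/q + (p-q)^2/(1-q).
p = 0.9, q = 0.5, p-q = 0.4.
(p-q)^2 = 0.16.
term1 = 0.16/0.5 = 0.32.
term2 = 0.16/0.5 = 0.32.
chi^2 = 0.32 + 0.32 = 0.6400

0.6400


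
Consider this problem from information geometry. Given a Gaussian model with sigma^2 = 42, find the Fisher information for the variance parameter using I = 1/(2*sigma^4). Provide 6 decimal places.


Fisher information for variance: I(sigma^2) = 1/(2*sigma^4).
sigma^2 = 42, so sigma^4 = 1764.
I = 1/(2*1764) = 1/3528 = 0.000283

0.000283


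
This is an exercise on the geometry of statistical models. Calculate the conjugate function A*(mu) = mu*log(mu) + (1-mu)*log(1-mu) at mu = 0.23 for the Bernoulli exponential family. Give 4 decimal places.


Legendre transform for Bernoulli:
A*(mu) = mu*log(mu) + (1-mu)*log(1-mu).
mu = 0.23, 1-mu = 0.77.
mu*log(mu) = 0.23*log(0.23) = -0.338025.
(1-mu)*log(1-mu) = 0.77*log(0.77) = -0.201251.
A* = -0.338025 + -0.201251 = -0.5393

-0.5393


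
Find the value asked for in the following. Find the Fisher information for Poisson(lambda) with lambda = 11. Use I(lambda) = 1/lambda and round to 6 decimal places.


Fisher information for Poisson: I(lambda) = 1/lambda.
lambda = 11.
I(lambda) = 1/11 = 0.090909

0.090909


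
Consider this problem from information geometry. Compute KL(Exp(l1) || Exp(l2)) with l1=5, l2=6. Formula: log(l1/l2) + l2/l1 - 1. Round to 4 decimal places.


KL divergence for exponential family:
KL = log(l1/l2) + l2/l1 - 1.
log(5/6) = -0.182322.
6/5 = 1.2.
KL = -0.182322 + 1.2 - 1 = 0.0177

0.0177


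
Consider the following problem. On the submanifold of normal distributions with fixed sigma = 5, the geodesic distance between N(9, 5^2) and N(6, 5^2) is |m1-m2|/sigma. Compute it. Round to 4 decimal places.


On the fixed-variance normal subfamily, geodesic distance = |m1-m2|/sigma.
|9 - 6| = 3.
sigma = 5.
d = 3/5 = 0.6000

0.6000


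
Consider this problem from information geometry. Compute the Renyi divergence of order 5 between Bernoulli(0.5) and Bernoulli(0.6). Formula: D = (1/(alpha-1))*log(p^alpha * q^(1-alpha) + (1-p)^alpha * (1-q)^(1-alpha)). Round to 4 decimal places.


Renyi divergence of order alpha between Bernoulli distributions:
D = (1/(alpha-1))*log(p^alpha * q^(1-alpha) + (1-p)^alpha * (1-q)^(1-alpha)).
alpha = 5, p = 0.5, q = 0.6.
p^alpha * q^(1-alpha) = 0.5^5 * 0.6^-4 = 0.241127.
(1-p)^alpha * (1-q)^(1-alpha) = 0.5^5 * 0.4^-4 = 1.220703.
sum = 0.241127 + 1.220703 = 1.46183.
D = (1/4)*log(1.46183) = 0.0949

0.0949


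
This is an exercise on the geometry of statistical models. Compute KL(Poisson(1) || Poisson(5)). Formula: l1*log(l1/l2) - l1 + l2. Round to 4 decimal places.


KL divergence for Poisson:
KL = l1*log(l1/l2) - l1 + l2.
l1 = 1, l2 = 5.
log(1/5) = -1.609438.
l1*log(l1/l2) = 1 * -1.609438 = -1.609438.
KL = -1.609438 - 1 + 5 = 2.3906

2.3906


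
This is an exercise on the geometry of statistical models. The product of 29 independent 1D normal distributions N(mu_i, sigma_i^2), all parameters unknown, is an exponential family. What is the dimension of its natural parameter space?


Exponential family dimension calculation:
Each univariate normal has two natural parameters (mu/sigma^2 and -1/(2 sigma^2)).
With 29 independent components, dim = 2 * 29 = 58.

58


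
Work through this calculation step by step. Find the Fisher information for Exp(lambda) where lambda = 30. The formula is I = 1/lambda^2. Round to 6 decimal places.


Fisher information for exponential: I(lambda) = 1/lambda^2.
lambda = 30, lambda^2 = 900.
I = 1/900 = 0.001111

0.001111


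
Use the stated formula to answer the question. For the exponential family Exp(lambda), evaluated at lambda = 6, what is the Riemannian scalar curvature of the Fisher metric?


This family has a single free parameter, so its statistical manifold
is 1-dimensional. The Riemann curvature tensor of any 1-dimensional
Riemannian manifold vanishes identically, so R = 0.

0


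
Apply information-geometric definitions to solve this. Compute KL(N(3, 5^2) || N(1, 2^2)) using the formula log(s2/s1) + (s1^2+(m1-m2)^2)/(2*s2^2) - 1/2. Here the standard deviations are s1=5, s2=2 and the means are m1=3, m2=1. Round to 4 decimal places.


KL divergence between normal distributions:
KL = log(s2/s1) + (s1^2 + (m1-m2)^2)/(2*s2^2) - 1/2.
log(2/5) = -0.916291.
(5^2 + (3-1)^2)/(2*2^2) = (25 + 4)/8 = 3.625.
KL = -0.916291 + 3.625 - 0.5 = 2.2087

2.2087


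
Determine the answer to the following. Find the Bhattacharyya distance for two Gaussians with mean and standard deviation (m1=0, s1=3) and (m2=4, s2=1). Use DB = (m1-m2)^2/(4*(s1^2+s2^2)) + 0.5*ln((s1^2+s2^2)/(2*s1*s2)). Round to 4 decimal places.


Bhattacharyya distance between two Gaussians:
DB = (m1-m2)^2/(4*(s1^2+s2^2)) + (1/2)*ln((s1^2+s2^2)/(2*s1*s2)).
(m1-m2)^2 = (-4)^2 = 16.
s1^2+s2^2 = 9 + 1 = 10.
term1 = 16/40 = 0.4.
term2 = 0.5*ln(10/6.0) = 0.255413.
DB = 0.4 + 0.255413 = 0.6554

0.6554


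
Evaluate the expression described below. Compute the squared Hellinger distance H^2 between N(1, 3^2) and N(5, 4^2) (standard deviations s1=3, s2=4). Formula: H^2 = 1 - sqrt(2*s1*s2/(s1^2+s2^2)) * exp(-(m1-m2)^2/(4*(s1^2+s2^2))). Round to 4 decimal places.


Squared Hellinger distance for Gaussians:
H^2 = 1 - sqrt(2*s1*s2/(s1^2+s2^2)) * exp(-(m1-m2)^2/(4*(s1^2+s2^2))).
s1^2 = 9, s2^2 = 16, s1^2+s2^2 = 25.
sqrt(2*3*4/(25)) = 0.979796.
(m1-m2)^2 = (-4)^2 = 16.
exp(-16/(4*25)) = exp(-0.16) = 0.852144.
H^2 = 1 - 0.979796*0.852144 = 0.1651

0.1651


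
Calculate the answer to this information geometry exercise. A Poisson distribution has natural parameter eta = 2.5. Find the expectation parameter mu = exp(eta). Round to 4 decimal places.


Expectation parameter for Poisson exponential family:
mu = exp(eta).
eta = 2.5.
mu = exp(2.5) = 12.1825

12.1825


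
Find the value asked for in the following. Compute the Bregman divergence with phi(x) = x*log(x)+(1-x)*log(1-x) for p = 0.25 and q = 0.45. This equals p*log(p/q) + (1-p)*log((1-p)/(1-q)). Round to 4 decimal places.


Bregman divergence with negative entropy generator:
D = p*log(p/q) + (1-p)*log((1-p)/(1-q)).
p = 0.25, q = 0.45.
p*log(p/q) = 0.25*log(0.25/0.45) = -0.146947.
(1-p)*log((1-p)/(1-q)) = 0.75*log(0.75/0.55) = 0.232616.
D = -0.146947 + 0.232616 = 0.0857

0.0857


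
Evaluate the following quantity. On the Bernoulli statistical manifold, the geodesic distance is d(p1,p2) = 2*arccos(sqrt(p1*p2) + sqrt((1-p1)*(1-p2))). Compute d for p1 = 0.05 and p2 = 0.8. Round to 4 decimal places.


Geodesic distance on Bernoulli manifold:
d(p1,p2) = 2*arccos(sqrt(p1*p2) + sqrt((1-p1)*(1-p2))).
sqrt(p1*p2) = sqrt(0.05*0.8) = 0.2.
sqrt((1-p1)*(1-p2)) = sqrt(0.95*0.2) = 0.43589.
arg = 0.2 + 0.43589 = 0.63589.
d = 2*arccos(0.63589) = 1.7633

1.7633


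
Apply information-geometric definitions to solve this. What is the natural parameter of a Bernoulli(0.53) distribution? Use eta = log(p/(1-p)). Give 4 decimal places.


Natural parameter for Bernoulli: eta = log(p/(1-p)).
p = 0.53, 1-p = 0.47.
p/(1-p) = 1.12766.
eta = log(1.12766) = 0.1201

0.1201


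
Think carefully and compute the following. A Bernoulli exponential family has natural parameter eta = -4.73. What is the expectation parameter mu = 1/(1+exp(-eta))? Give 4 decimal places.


Dual coordinate (expectation parameter) for Bernoulli:
mu = 1/(1+exp(-eta)).
eta = -4.73.
exp(-eta) = exp(4.73) = 113.295562.
mu = 1/(1+113.295562) = 0.0087

0.0087


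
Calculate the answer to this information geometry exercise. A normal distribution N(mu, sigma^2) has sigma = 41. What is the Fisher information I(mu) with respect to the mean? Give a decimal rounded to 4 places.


The Fisher information for the mean of a normal distribution is I(mu) = 1/sigma^2.
sigma = 41, so sigma^2 = 1681.
I(mu) = 1/1681 = 0.0006

0.0006


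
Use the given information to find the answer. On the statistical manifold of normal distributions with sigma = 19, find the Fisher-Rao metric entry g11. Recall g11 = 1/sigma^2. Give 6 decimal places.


For the 2-parameter normal family, the Fisher metric has:
  g11 = 1/sigma^2, g22 = 2/sigma^2.
sigma = 19, sigma^2 = 361.
g11 = 0.002770

0.002770


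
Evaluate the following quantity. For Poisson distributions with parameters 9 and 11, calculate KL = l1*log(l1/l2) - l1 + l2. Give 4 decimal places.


KL divergence for Poisson:
KL = l1*log(l1/l2) - l1 + l2.
l1 = 9, l2 = 11.
log(9/11) = -0.200671.
l1*log(l1/l2) = 9 * -0.200671 = -1.806036.
KL = -1.806036 - 9 + 11 = 0.1940

0.1940


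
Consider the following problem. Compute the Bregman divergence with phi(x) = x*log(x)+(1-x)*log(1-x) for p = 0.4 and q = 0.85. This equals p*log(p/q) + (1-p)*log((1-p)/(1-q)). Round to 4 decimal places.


Bregman divergence with negative entropy generator:
D = p*log(p/q) + (1-p)*log((1-p)/(1-q)).
p = 0.4, q = 0.85.
p*log(p/q) = 0.4*log(0.4/0.85) = -0.301509.
(1-p)*log((1-p)/(1-q)) = 0.6*log(0.6/0.15) = 0.831777.
D = -0.301509 + 0.831777 = 0.5303

0.5303


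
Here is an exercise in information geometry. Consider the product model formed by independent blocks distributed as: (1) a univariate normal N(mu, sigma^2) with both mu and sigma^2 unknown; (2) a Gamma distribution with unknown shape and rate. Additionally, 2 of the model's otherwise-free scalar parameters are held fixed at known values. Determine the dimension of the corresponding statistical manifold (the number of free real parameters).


The dimension of a statistical manifold equals the number of free
(independent) real parameters of the model. For a product of independent
blocks the parameter counts add.
- normal (mu, sigma^2): 2.
- Gamma (shape, rate): 2.
Total = 2 + 2 = 4.
2 parameter(s) fixed at known values: 4 - 2 = 2.
Dimension = 2

2


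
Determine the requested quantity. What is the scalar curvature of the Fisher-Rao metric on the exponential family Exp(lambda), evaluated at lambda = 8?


This family has a single free parameter, so its statistical manifold
is 1-dimensional. The Riemann curvature tensor of any 1-dimensional
Riemannian manifold vanishes identically, so R = 0.

0


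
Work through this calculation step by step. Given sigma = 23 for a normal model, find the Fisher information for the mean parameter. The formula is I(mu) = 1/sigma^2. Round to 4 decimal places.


The Fisher information for the mean of a normal distribution is I(mu) = 1/sigma^2.
sigma = 23, so sigma^2 = 529.
I(mu) = 1/529 = 0.0019

0.0019
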